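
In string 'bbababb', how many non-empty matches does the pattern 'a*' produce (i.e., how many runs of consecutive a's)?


Pattern 'a*' matches zero or more a's. We want non-empty runs of consecutive a's.
String: 'bbababb'
Walking through the string to find runs of a's:
  Run 1: positions 2-2 -> 'a'
  Run 2: positions 4-4 -> 'a'
Non-empty runs found: ['a', 'a']
Count: 2

2


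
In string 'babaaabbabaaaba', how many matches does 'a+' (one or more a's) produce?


Pattern 'a+' matches one or more consecutive a's.
String: 'babaaabbabaaaba'
Scanning for runs of a:
  Match 1: 'a' (length 1)
  Match 2: 'aaa' (length 3)
  Match 3: 'a' (length 1)
  Match 4: 'aaa' (length 3)
  Match 5: 'a' (length 1)
Total matches: 5

5


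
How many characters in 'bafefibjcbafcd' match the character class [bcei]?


Character class [bcei] matches any of: {b, c, e, i}
Scanning string 'bafefibjcbafcd' character by character:
  pos 0: 'b' -> MATCH
  pos 1: 'a' -> no
  pos 2: 'f' -> no
  pos 3: 'e' -> MATCH
  pos 4: 'f' -> no
  pos 5: 'i' -> MATCH
  pos 6: 'b' -> MATCH
  pos 7: 'j' -> no
  pos 8: 'c' -> MATCH
  pos 9: 'b' -> MATCH
  pos 10: 'a' -> no
  pos 11: 'f' -> no
  pos 12: 'c' -> MATCH
  pos 13: 'd' -> no
Total matches: 7

7


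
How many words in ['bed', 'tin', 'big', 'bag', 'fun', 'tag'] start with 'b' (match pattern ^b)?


Pattern ^b anchors to start of word. Check which words begin with 'b':
  'bed' -> MATCH (starts with 'b')
  'tin' -> no
  'big' -> MATCH (starts with 'b')
  'bag' -> MATCH (starts with 'b')
  'fun' -> no
  'tag' -> no
Matching words: ['bed', 'big', 'bag']
Count: 3

3


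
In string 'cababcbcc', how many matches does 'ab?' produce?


Pattern 'ab?' matches 'a' optionally followed by 'b'.
String: 'cababcbcc'
Scanning left to right for 'a' then checking next char:
  Match 1: 'ab' (a followed by b)
  Match 2: 'ab' (a followed by b)
Total matches: 2

2


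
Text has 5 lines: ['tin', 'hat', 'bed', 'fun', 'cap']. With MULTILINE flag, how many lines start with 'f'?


With MULTILINE flag, ^ matches the start of each line.
Lines: ['tin', 'hat', 'bed', 'fun', 'cap']
Checking which lines start with 'f':
  Line 1: 'tin' -> no
  Line 2: 'hat' -> no
  Line 3: 'bed' -> no
  Line 4: 'fun' -> MATCH
  Line 5: 'cap' -> no
Matching lines: ['fun']
Count: 1

1


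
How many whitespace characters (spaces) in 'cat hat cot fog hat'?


\s matches whitespace characters (spaces, tabs, etc.).
Text: 'cat hat cot fog hat'
This text has 5 words separated by spaces.
Number of spaces = number of words - 1 = 5 - 1 = 4

4


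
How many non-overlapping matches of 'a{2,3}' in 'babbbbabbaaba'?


Pattern 'a{2,3}' matches between 2 and 3 consecutive a's (greedy).
String: 'babbbbabbaaba'
Finding runs of a's and applying greedy matching:
  Run at pos 1: 'a' (length 1)
  Run at pos 6: 'a' (length 1)
  Run at pos 9: 'aa' (length 2)
  Run at pos 12: 'a' (length 1)
Matches: ['aa']
Count: 1

1


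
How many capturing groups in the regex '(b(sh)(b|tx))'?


To count capturing groups, count each '(' that starts a group.
Pattern: '(b(sh)(b|tx))'
Walking through the pattern:
  Position 0: '(' -> group #1
  Position 2: '(' -> group #2
  Position 6: '(' -> group #3
Total capturing groups: 3

3


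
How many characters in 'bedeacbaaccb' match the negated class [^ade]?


Negated class [^ade] matches any char NOT in {a, d, e}
Scanning 'bedeacbaaccb':
  pos 0: 'b' -> MATCH
  pos 1: 'e' -> no (excluded)
  pos 2: 'd' -> no (excluded)
  pos 3: 'e' -> no (excluded)
  pos 4: 'a' -> no (excluded)
  pos 5: 'c' -> MATCH
  pos 6: 'b' -> MATCH
  pos 7: 'a' -> no (excluded)
  pos 8: 'a' -> no (excluded)
  pos 9: 'c' -> MATCH
  pos 10: 'c' -> MATCH
  pos 11: 'b' -> MATCH
Total matches: 6

6


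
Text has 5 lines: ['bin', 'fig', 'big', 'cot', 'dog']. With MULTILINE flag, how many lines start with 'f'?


With MULTILINE flag, ^ matches the start of each line.
Lines: ['bin', 'fig', 'big', 'cot', 'dog']
Checking which lines start with 'f':
  Line 1: 'bin' -> no
  Line 2: 'fig' -> MATCH
  Line 3: 'big' -> no
  Line 4: 'cot' -> no
  Line 5: 'dog' -> no
Matching lines: ['fig']
Count: 1

1


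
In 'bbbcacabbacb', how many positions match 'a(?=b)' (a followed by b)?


Lookahead 'a(?=b)' matches 'a' only when followed by 'b'.
String: 'bbbcacabbacb'
Checking each position where char is 'a':
  pos 4: 'a' -> no (next='c')
  pos 6: 'a' -> MATCH (next='b')
  pos 9: 'a' -> no (next='c')
Matching positions: [6]
Count: 1

1


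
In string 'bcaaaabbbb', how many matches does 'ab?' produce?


Pattern 'ab?' matches 'a' optionally followed by 'b'.
String: 'bcaaaabbbb'
Scanning left to right for 'a' then checking next char:
  Match 1: 'a' (a not followed by b)
  Match 2: 'a' (a not followed by b)
  Match 3: 'a' (a not followed by b)
  Match 4: 'ab' (a followed by b)
Total matches: 4

4


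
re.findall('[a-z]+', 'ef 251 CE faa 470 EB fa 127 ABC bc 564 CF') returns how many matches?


Pattern '[a-z]+' finds one or more lowercase letters.
Text: 'ef 251 CE faa 470 EB fa 127 ABC bc 564 CF'
Scanning for matches:
  Match 1: 'ef'
  Match 2: 'faa'
  Match 3: 'fa'
  Match 4: 'bc'
Total matches: 4

4


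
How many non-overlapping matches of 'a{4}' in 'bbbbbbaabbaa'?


Pattern 'a{4}' matches exactly 4 consecutive a's (greedy, non-overlapping).
String: 'bbbbbbaabbaa'
Scanning for runs of a's:
  Run at pos 6: 'aa' (length 2) -> 0 match(es)
  Run at pos 10: 'aa' (length 2) -> 0 match(es)
Matches found: []
Total: 0

0


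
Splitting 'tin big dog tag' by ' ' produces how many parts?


Splitting by ' ' breaks the string at each occurrence of the separator.
Text: 'tin big dog tag'
Parts after split:
  Part 1: 'tin'
  Part 2: 'big'
  Part 3: 'dog'
  Part 4: 'tag'
Total parts: 4

4


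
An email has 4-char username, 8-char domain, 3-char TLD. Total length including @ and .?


An email address has format: username@domain.tld
Username length: 4
'@' character: 1
Domain length: 8
'.' character: 1
TLD length: 3
Total = 4 + 1 + 8 + 1 + 3 = 17

17


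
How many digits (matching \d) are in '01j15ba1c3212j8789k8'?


\d matches any digit 0-9.
Scanning '01j15ba1c3212j8789k8':
  pos 0: '0' -> DIGIT
  pos 1: '1' -> DIGIT
  pos 3: '1' -> DIGIT
  pos 4: '5' -> DIGIT
  pos 7: '1' -> DIGIT
  pos 9: '3' -> DIGIT
  pos 10: '2' -> DIGIT
  pos 11: '1' -> DIGIT
  pos 12: '2' -> DIGIT
  pos 14: '8' -> DIGIT
  pos 15: '7' -> DIGIT
  pos 16: '8' -> DIGIT
  pos 17: '9' -> DIGIT
  pos 19: '8' -> DIGIT
Digits found: ['0', '1', '1', '5', '1', '3', '2', '1', '2', '8', '7', '8', '9', '8']
Total: 14

14


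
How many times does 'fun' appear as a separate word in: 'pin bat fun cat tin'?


Scanning each word for exact match 'fun':
  Word 1: 'pin' -> no
  Word 2: 'bat' -> no
  Word 3: 'fun' -> MATCH
  Word 4: 'cat' -> no
  Word 5: 'tin' -> no
Total matches: 1

1


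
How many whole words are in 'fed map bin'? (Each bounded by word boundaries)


Word boundaries (\b) mark the start/end of each word.
Text: 'fed map bin'
Splitting by whitespace:
  Word 1: 'fed'
  Word 2: 'map'
  Word 3: 'bin'
Total whole words: 3

3


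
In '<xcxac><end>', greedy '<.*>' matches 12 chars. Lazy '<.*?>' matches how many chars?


Greedy '<.*>' tries to match as MUCH as possible.
Lazy '<.*?>' tries to match as LITTLE as possible.

String: '<xcxac><end>'
Greedy '<.*>' starts at first '<' and extends to the LAST '>': '<xcxac><end>' (12 chars)
Lazy '<.*?>' starts at first '<' and stops at the FIRST '>': '<xcxac>' (7 chars)

7


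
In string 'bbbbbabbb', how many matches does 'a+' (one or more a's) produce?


Pattern 'a+' matches one or more consecutive a's.
String: 'bbbbbabbb'
Scanning for runs of a:
  Match 1: 'a' (length 1)
Total matches: 1

1


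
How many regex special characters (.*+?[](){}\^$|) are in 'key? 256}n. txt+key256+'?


Regex special characters are: . * + ? [ ] ( ) { } \ ^ $ |
Scanning 'key? 256}n. txt+key256+':
  pos 3: '?' -> SPECIAL
  pos 8: '}' -> SPECIAL
  pos 10: '.' -> SPECIAL
  pos 15: '+' -> SPECIAL
  pos 22: '+' -> SPECIAL
Special chars found: ['?', '}', '.', '+', '+']
Total: 5

5


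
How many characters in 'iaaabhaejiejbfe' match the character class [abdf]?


Character class [abdf] matches any of: {a, b, d, f}
Scanning string 'iaaabhaejiejbfe' character by character:
  pos 0: 'i' -> no
  pos 1: 'a' -> MATCH
  pos 2: 'a' -> MATCH
  pos 3: 'a' -> MATCH
  pos 4: 'b' -> MATCH
  pos 5: 'h' -> no
  pos 6: 'a' -> MATCH
  pos 7: 'e' -> no
  pos 8: 'j' -> no
  pos 9: 'i' -> no
  pos 10: 'e' -> no
  pos 11: 'j' -> no
  pos 12: 'b' -> MATCH
  pos 13: 'f' -> MATCH
  pos 14: 'e' -> no
Total matches: 7

7


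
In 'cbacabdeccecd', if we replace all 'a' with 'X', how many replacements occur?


re.sub('a', 'X', text) replaces every occurrence of 'a' with 'X'.
Text: 'cbacabdeccecd'
Scanning for 'a':
  pos 2: 'a' -> replacement #1
  pos 4: 'a' -> replacement #2
Total replacements: 2

2


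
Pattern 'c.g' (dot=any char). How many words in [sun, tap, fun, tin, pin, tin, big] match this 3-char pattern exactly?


Pattern 'c.g' means: starts with 'c', any single char, ends with 'g'.
Checking each word (must be exactly 3 chars):
  'sun' (len=3): no
  'tap' (len=3): no
  'fun' (len=3): no
  'tin' (len=3): no
  'pin' (len=3): no
  'tin' (len=3): no
  'big' (len=3): no
Matching words: []
Total: 0

0


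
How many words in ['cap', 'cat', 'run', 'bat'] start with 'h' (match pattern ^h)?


Pattern ^h anchors to start of word. Check which words begin with 'h':
  'cap' -> no
  'cat' -> no
  'run' -> no
  'bat' -> no
Matching words: []
Count: 0

0


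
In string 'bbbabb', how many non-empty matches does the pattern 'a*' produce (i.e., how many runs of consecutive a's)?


Pattern 'a*' matches zero or more a's. We want non-empty runs of consecutive a's.
String: 'bbbabb'
Walking through the string to find runs of a's:
  Run 1: positions 3-3 -> 'a'
Non-empty runs found: ['a']
Count: 1

1


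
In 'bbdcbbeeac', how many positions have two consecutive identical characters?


Looking for consecutive identical characters in 'bbdcbbeeac':
  pos 0-1: 'b' vs 'b' -> MATCH ('bb')
  pos 1-2: 'b' vs 'd' -> different
  pos 2-3: 'd' vs 'c' -> different
  pos 3-4: 'c' vs 'b' -> different
  pos 4-5: 'b' vs 'b' -> MATCH ('bb')
  pos 5-6: 'b' vs 'e' -> different
  pos 6-7: 'e' vs 'e' -> MATCH ('ee')
  pos 7-8: 'e' vs 'a' -> different
  pos 8-9: 'a' vs 'c' -> different
Consecutive identical pairs: ['bb', 'bb', 'ee']
Count: 3

3


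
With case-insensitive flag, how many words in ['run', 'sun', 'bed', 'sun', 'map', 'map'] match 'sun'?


Case-insensitive matching: compare each word's lowercase form to 'sun'.
  'run' -> lower='run' -> no
  'sun' -> lower='sun' -> MATCH
  'bed' -> lower='bed' -> no
  'sun' -> lower='sun' -> MATCH
  'map' -> lower='map' -> no
  'map' -> lower='map' -> no
Matches: ['sun', 'sun']
Count: 2

2


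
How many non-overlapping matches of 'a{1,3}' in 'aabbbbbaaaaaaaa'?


Pattern 'a{1,3}' matches between 1 and 3 consecutive a's (greedy).
String: 'aabbbbbaaaaaaaa'
Finding runs of a's and applying greedy matching:
  Run at pos 0: 'aa' (length 2)
  Run at pos 7: 'aaaaaaaa' (length 8)
Matches: ['aa', 'aaa', 'aaa', 'aa']
Count: 4

4


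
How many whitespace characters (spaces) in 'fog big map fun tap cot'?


\s matches whitespace characters (spaces, tabs, etc.).
Text: 'fog big map fun tap cot'
This text has 6 words separated by spaces.
Number of spaces = number of words - 1 = 6 - 1 = 5

5


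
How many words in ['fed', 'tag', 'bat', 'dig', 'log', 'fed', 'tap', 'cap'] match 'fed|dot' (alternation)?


Alternation 'fed|dot' matches either 'fed' or 'dot'.
Checking each word:
  'fed' -> MATCH
  'tag' -> no
  'bat' -> no
  'dig' -> no
  'log' -> no
  'fed' -> MATCH
  'tap' -> no
  'cap' -> no
Matches: ['fed', 'fed']
Count: 2

2


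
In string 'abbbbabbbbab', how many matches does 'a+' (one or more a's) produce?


Pattern 'a+' matches one or more consecutive a's.
String: 'abbbbabbbbab'
Scanning for runs of a:
  Match 1: 'a' (length 1)
  Match 2: 'a' (length 1)
  Match 3: 'a' (length 1)
Total matches: 3

3


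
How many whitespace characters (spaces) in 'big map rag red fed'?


\s matches whitespace characters (spaces, tabs, etc.).
Text: 'big map rag red fed'
This text has 5 words separated by spaces.
Number of spaces = number of words - 1 = 5 - 1 = 4

4


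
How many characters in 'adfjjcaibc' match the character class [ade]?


Character class [ade] matches any of: {a, d, e}
Scanning string 'adfjjcaibc' character by character:
  pos 0: 'a' -> MATCH
  pos 1: 'd' -> MATCH
  pos 2: 'f' -> no
  pos 3: 'j' -> no
  pos 4: 'j' -> no
  pos 5: 'c' -> no
  pos 6: 'a' -> MATCH
  pos 7: 'i' -> no
  pos 8: 'b' -> no
  pos 9: 'c' -> no
Total matches: 3

3


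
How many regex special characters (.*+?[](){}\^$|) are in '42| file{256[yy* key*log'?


Regex special characters are: . * + ? [ ] ( ) { } \ ^ $ |
Scanning '42| file{256[yy* key*log':
  pos 2: '|' -> SPECIAL
  pos 8: '{' -> SPECIAL
  pos 12: '[' -> SPECIAL
  pos 15: '*' -> SPECIAL
  pos 20: '*' -> SPECIAL
Special chars found: ['|', '{', '[', '*', '*']
Total: 5

5


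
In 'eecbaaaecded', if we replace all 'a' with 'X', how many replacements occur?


re.sub('a', 'X', text) replaces every occurrence of 'a' with 'X'.
Text: 'eecbaaaecded'
Scanning for 'a':
  pos 4: 'a' -> replacement #1
  pos 5: 'a' -> replacement #2
  pos 6: 'a' -> replacement #3
Total replacements: 3

3


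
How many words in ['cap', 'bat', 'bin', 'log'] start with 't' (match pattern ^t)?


Pattern ^t anchors to start of word. Check which words begin with 't':
  'cap' -> no
  'bat' -> no
  'bin' -> no
  'log' -> no
Matching words: []
Count: 0

0


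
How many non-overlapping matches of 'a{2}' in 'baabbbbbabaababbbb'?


Pattern 'a{2}' matches exactly 2 consecutive a's (greedy, non-overlapping).
String: 'baabbbbbabaababbbb'
Scanning for runs of a's:
  Run at pos 1: 'aa' (length 2) -> 1 match(es)
  Run at pos 8: 'a' (length 1) -> 0 match(es)
  Run at pos 10: 'aa' (length 2) -> 1 match(es)
  Run at pos 13: 'a' (length 1) -> 0 match(es)
Matches found: ['aa', 'aa']
Total: 2

2


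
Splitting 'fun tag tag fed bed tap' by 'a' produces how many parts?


Splitting by 'a' breaks the string at each occurrence of the separator.
Text: 'fun tag tag fed bed tap'
Parts after split:
  Part 1: 'fun t'
  Part 2: 'g t'
  Part 3: 'g fed bed t'
  Part 4: 'p'
Total parts: 4

4


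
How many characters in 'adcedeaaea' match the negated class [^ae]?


Negated class [^ae] matches any char NOT in {a, e}
Scanning 'adcedeaaea':
  pos 0: 'a' -> no (excluded)
  pos 1: 'd' -> MATCH
  pos 2: 'c' -> MATCH
  pos 3: 'e' -> no (excluded)
  pos 4: 'd' -> MATCH
  pos 5: 'e' -> no (excluded)
  pos 6: 'a' -> no (excluded)
  pos 7: 'a' -> no (excluded)
  pos 8: 'e' -> no (excluded)
  pos 9: 'a' -> no (excluded)
Total matches: 3

3


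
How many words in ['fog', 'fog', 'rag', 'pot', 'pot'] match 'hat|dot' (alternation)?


Alternation 'hat|dot' matches either 'hat' or 'dot'.
Checking each word:
  'fog' -> no
  'fog' -> no
  'rag' -> no
  'pot' -> no
  'pot' -> no
Matches: []
Count: 0

0


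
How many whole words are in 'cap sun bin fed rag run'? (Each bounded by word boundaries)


Word boundaries (\b) mark the start/end of each word.
Text: 'cap sun bin fed rag run'
Splitting by whitespace:
  Word 1: 'cap'
  Word 2: 'sun'
  Word 3: 'bin'
  Word 4: 'fed'
  Word 5: 'rag'
  Word 6: 'run'
Total whole words: 6

6


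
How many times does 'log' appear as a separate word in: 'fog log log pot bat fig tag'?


Scanning each word for exact match 'log':
  Word 1: 'fog' -> no
  Word 2: 'log' -> MATCH
  Word 3: 'log' -> MATCH
  Word 4: 'pot' -> no
  Word 5: 'bat' -> no
  Word 6: 'fig' -> no
  Word 7: 'tag' -> no
Total matches: 2

2


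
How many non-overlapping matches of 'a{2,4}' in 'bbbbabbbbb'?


Pattern 'a{2,4}' matches between 2 and 4 consecutive a's (greedy).
String: 'bbbbabbbbb'
Finding runs of a's and applying greedy matching:
  Run at pos 4: 'a' (length 1)
Matches: []
Count: 0

0


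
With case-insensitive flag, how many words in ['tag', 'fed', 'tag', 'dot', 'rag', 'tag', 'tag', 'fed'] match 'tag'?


Case-insensitive matching: compare each word's lowercase form to 'tag'.
  'tag' -> lower='tag' -> MATCH
  'fed' -> lower='fed' -> no
  'tag' -> lower='tag' -> MATCH
  'dot' -> lower='dot' -> no
  'rag' -> lower='rag' -> no
  'tag' -> lower='tag' -> MATCH
  'tag' -> lower='tag' -> MATCH
  'fed' -> lower='fed' -> no
Matches: ['tag', 'tag', 'tag', 'tag']
Count: 4

4


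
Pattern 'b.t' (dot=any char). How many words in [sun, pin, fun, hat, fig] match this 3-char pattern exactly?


Pattern 'b.t' means: starts with 'b', any single char, ends with 't'.
Checking each word (must be exactly 3 chars):
  'sun' (len=3): no
  'pin' (len=3): no
  'fun' (len=3): no
  'hat' (len=3): no
  'fig' (len=3): no
Matching words: []
Total: 0

0


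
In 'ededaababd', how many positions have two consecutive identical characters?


Looking for consecutive identical characters in 'ededaababd':
  pos 0-1: 'e' vs 'd' -> different
  pos 1-2: 'd' vs 'e' -> different
  pos 2-3: 'e' vs 'd' -> different
  pos 3-4: 'd' vs 'a' -> different
  pos 4-5: 'a' vs 'a' -> MATCH ('aa')
  pos 5-6: 'a' vs 'b' -> different
  pos 6-7: 'b' vs 'a' -> different
  pos 7-8: 'a' vs 'b' -> different
  pos 8-9: 'b' vs 'd' -> different
Consecutive identical pairs: ['aa']
Count: 1

1


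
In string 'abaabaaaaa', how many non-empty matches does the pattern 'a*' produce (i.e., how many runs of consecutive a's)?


Pattern 'a*' matches zero or more a's. We want non-empty runs of consecutive a's.
String: 'abaabaaaaa'
Walking through the string to find runs of a's:
  Run 1: positions 0-0 -> 'a'
  Run 2: positions 2-3 -> 'aa'
  Run 3: positions 5-9 -> 'aaaaa'
Non-empty runs found: ['a', 'aa', 'aaaaa']
Count: 3

3


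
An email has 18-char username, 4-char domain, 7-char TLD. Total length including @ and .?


An email address has format: username@domain.tld
Username length: 18
'@' character: 1
Domain length: 4
'.' character: 1
TLD length: 7
Total = 18 + 1 + 4 + 1 + 7 = 31

31


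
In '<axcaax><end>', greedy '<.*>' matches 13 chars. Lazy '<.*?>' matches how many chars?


Greedy '<.*>' tries to match as MUCH as possible.
Lazy '<.*?>' tries to match as LITTLE as possible.

String: '<axcaax><end>'
Greedy '<.*>' starts at first '<' and extends to the LAST '>': '<axcaax><end>' (13 chars)
Lazy '<.*?>' starts at first '<' and stops at the FIRST '>': '<axcaax>' (8 chars)

8


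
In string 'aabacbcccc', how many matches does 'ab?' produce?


Pattern 'ab?' matches 'a' optionally followed by 'b'.
String: 'aabacbcccc'
Scanning left to right for 'a' then checking next char:
  Match 1: 'a' (a not followed by b)
  Match 2: 'ab' (a followed by b)
  Match 3: 'a' (a not followed by b)
Total matches: 3

3


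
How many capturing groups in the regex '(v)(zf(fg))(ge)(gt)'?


To count capturing groups, count each '(' that starts a group.
Pattern: '(v)(zf(fg))(ge)(gt)'
Walking through the pattern:
  Position 0: '(' -> group #1
  Position 3: '(' -> group #2
  Position 6: '(' -> group #3
  Position 11: '(' -> group #4
  Position 15: '(' -> group #5
Total capturing groups: 5

5


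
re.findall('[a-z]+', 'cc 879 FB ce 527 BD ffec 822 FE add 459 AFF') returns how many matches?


Pattern '[a-z]+' finds one or more lowercase letters.
Text: 'cc 879 FB ce 527 BD ffec 822 FE add 459 AFF'
Scanning for matches:
  Match 1: 'cc'
  Match 2: 'ce'
  Match 3: 'ffec'
  Match 4: 'add'
Total matches: 4

4


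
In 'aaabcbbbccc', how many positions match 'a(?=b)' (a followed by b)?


Lookahead 'a(?=b)' matches 'a' only when followed by 'b'.
String: 'aaabcbbbccc'
Checking each position where char is 'a':
  pos 0: 'a' -> no (next='a')
  pos 1: 'a' -> no (next='a')
  pos 2: 'a' -> MATCH (next='b')
Matching positions: [2]
Count: 1

1


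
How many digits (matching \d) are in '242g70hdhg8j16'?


\d matches any digit 0-9.
Scanning '242g70hdhg8j16':
  pos 0: '2' -> DIGIT
  pos 1: '4' -> DIGIT
  pos 2: '2' -> DIGIT
  pos 4: '7' -> DIGIT
  pos 5: '0' -> DIGIT
  pos 10: '8' -> DIGIT
  pos 12: '1' -> DIGIT
  pos 13: '6' -> DIGIT
Digits found: ['2', '4', '2', '7', '0', '8', '1', '6']
Total: 8

8


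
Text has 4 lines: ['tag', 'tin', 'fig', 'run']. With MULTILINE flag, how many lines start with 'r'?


With MULTILINE flag, ^ matches the start of each line.
Lines: ['tag', 'tin', 'fig', 'run']
Checking which lines start with 'r':
  Line 1: 'tag' -> no
  Line 2: 'tin' -> no
  Line 3: 'fig' -> no
  Line 4: 'run' -> MATCH
Matching lines: ['run']
Count: 1

1


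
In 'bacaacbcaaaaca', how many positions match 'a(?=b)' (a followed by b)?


Lookahead 'a(?=b)' matches 'a' only when followed by 'b'.
String: 'bacaacbcaaaaca'
Checking each position where char is 'a':
  pos 1: 'a' -> no (next='c')
  pos 3: 'a' -> no (next='a')
  pos 4: 'a' -> no (next='c')
  pos 8: 'a' -> no (next='a')
  pos 9: 'a' -> no (next='a')
  pos 10: 'a' -> no (next='a')
  pos 11: 'a' -> no (next='c')
Matching positions: []
Count: 0

0


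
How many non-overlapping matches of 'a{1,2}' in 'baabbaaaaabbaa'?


Pattern 'a{1,2}' matches between 1 and 2 consecutive a's (greedy).
String: 'baabbaaaaabbaa'
Finding runs of a's and applying greedy matching:
  Run at pos 1: 'aa' (length 2)
  Run at pos 5: 'aaaaa' (length 5)
  Run at pos 12: 'aa' (length 2)
Matches: ['aa', 'aa', 'aa', 'a', 'aa']
Count: 5

5


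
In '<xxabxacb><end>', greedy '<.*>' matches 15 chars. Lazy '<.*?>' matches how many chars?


Greedy '<.*>' tries to match as MUCH as possible.
Lazy '<.*?>' tries to match as LITTLE as possible.

String: '<xxabxacb><end>'
Greedy '<.*>' starts at first '<' and extends to the LAST '>': '<xxabxacb><end>' (15 chars)
Lazy '<.*?>' starts at first '<' and stops at the FIRST '>': '<xxabxacb>' (10 chars)

10


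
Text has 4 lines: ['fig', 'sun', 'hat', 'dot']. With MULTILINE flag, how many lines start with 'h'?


With MULTILINE flag, ^ matches the start of each line.
Lines: ['fig', 'sun', 'hat', 'dot']
Checking which lines start with 'h':
  Line 1: 'fig' -> no
  Line 2: 'sun' -> no
  Line 3: 'hat' -> MATCH
  Line 4: 'dot' -> no
Matching lines: ['hat']
Count: 1

1


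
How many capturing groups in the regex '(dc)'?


To count capturing groups, count each '(' that starts a group.
Pattern: '(dc)'
Walking through the pattern:
  Position 0: '(' -> group #1
Total capturing groups: 1

1


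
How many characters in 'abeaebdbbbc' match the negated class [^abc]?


Negated class [^abc] matches any char NOT in {a, b, c}
Scanning 'abeaebdbbbc':
  pos 0: 'a' -> no (excluded)
  pos 1: 'b' -> no (excluded)
  pos 2: 'e' -> MATCH
  pos 3: 'a' -> no (excluded)
  pos 4: 'e' -> MATCH
  pos 5: 'b' -> no (excluded)
  pos 6: 'd' -> MATCH
  pos 7: 'b' -> no (excluded)
  pos 8: 'b' -> no (excluded)
  pos 9: 'b' -> no (excluded)
  pos 10: 'c' -> no (excluded)
Total matches: 3

3


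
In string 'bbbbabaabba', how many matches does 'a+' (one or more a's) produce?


Pattern 'a+' matches one or more consecutive a's.
String: 'bbbbabaabba'
Scanning for runs of a:
  Match 1: 'a' (length 1)
  Match 2: 'aa' (length 2)
  Match 3: 'a' (length 1)
Total matches: 3

3


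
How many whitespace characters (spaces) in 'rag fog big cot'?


\s matches whitespace characters (spaces, tabs, etc.).
Text: 'rag fog big cot'
This text has 4 words separated by spaces.
Number of spaces = number of words - 1 = 4 - 1 = 3

3


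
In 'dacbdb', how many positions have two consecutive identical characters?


Looking for consecutive identical characters in 'dacbdb':
  pos 0-1: 'd' vs 'a' -> different
  pos 1-2: 'a' vs 'c' -> different
  pos 2-3: 'c' vs 'b' -> different
  pos 3-4: 'b' vs 'd' -> different
  pos 4-5: 'd' vs 'b' -> different
Consecutive identical pairs: []
Count: 0

0


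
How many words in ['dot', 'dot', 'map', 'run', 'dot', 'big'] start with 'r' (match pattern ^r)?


Pattern ^r anchors to start of word. Check which words begin with 'r':
  'dot' -> no
  'dot' -> no
  'map' -> no
  'run' -> MATCH (starts with 'r')
  'dot' -> no
  'big' -> no
Matching words: ['run']
Count: 1

1


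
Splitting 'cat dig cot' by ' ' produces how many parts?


Splitting by ' ' breaks the string at each occurrence of the separator.
Text: 'cat dig cot'
Parts after split:
  Part 1: 'cat'
  Part 2: 'dig'
  Part 3: 'cot'
Total parts: 3

3


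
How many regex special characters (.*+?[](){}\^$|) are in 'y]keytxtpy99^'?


Regex special characters are: . * + ? [ ] ( ) { } \ ^ $ |
Scanning 'y]keytxtpy99^':
  pos 1: ']' -> SPECIAL
  pos 12: '^' -> SPECIAL
Special chars found: [']', '^']
Total: 2

2


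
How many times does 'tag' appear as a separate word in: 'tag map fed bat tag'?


Scanning each word for exact match 'tag':
  Word 1: 'tag' -> MATCH
  Word 2: 'map' -> no
  Word 3: 'fed' -> no
  Word 4: 'bat' -> no
  Word 5: 'tag' -> MATCH
Total matches: 2

2


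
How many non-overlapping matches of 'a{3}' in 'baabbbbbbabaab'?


Pattern 'a{3}' matches exactly 3 consecutive a's (greedy, non-overlapping).
String: 'baabbbbbbabaab'
Scanning for runs of a's:
  Run at pos 1: 'aa' (length 2) -> 0 match(es)
  Run at pos 9: 'a' (length 1) -> 0 match(es)
  Run at pos 11: 'aa' (length 2) -> 0 match(es)
Matches found: []
Total: 0

0


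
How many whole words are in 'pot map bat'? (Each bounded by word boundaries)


Word boundaries (\b) mark the start/end of each word.
Text: 'pot map bat'
Splitting by whitespace:
  Word 1: 'pot'
  Word 2: 'map'
  Word 3: 'bat'
Total whole words: 3

3


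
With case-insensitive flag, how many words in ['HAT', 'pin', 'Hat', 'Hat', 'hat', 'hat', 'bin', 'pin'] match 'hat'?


Case-insensitive matching: compare each word's lowercase form to 'hat'.
  'HAT' -> lower='hat' -> MATCH
  'pin' -> lower='pin' -> no
  'Hat' -> lower='hat' -> MATCH
  'Hat' -> lower='hat' -> MATCH
  'hat' -> lower='hat' -> MATCH
  'hat' -> lower='hat' -> MATCH
  'bin' -> lower='bin' -> no
  'pin' -> lower='pin' -> no
Matches: ['HAT', 'Hat', 'Hat', 'hat', 'hat']
Count: 5

5


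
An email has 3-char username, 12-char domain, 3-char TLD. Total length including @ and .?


An email address has format: username@domain.tld
Username length: 3
'@' character: 1
Domain length: 12
'.' character: 1
TLD length: 3
Total = 3 + 1 + 12 + 1 + 3 = 20

20


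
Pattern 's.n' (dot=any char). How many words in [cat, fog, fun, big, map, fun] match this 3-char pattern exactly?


Pattern 's.n' means: starts with 's', any single char, ends with 'n'.
Checking each word (must be exactly 3 chars):
  'cat' (len=3): no
  'fog' (len=3): no
  'fun' (len=3): no
  'big' (len=3): no
  'map' (len=3): no
  'fun' (len=3): no
Matching words: []
Total: 0

0


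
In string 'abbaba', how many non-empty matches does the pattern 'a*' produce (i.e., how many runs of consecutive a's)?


Pattern 'a*' matches zero or more a's. We want non-empty runs of consecutive a's.
String: 'abbaba'
Walking through the string to find runs of a's:
  Run 1: positions 0-0 -> 'a'
  Run 2: positions 3-3 -> 'a'
  Run 3: positions 5-5 -> 'a'
Non-empty runs found: ['a', 'a', 'a']
Count: 3

3


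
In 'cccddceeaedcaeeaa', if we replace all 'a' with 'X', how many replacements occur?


re.sub('a', 'X', text) replaces every occurrence of 'a' with 'X'.
Text: 'cccddceeaedcaeeaa'
Scanning for 'a':
  pos 8: 'a' -> replacement #1
  pos 12: 'a' -> replacement #2
  pos 15: 'a' -> replacement #3
  pos 16: 'a' -> replacement #4
Total replacements: 4

4


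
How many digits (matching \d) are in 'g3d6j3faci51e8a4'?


\d matches any digit 0-9.
Scanning 'g3d6j3faci51e8a4':
  pos 1: '3' -> DIGIT
  pos 3: '6' -> DIGIT
  pos 5: '3' -> DIGIT
  pos 10: '5' -> DIGIT
  pos 11: '1' -> DIGIT
  pos 13: '8' -> DIGIT
  pos 15: '4' -> DIGIT
Digits found: ['3', '6', '3', '5', '1', '8', '4']
Total: 7

7


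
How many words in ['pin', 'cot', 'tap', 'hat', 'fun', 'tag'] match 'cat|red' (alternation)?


Alternation 'cat|red' matches either 'cat' or 'red'.
Checking each word:
  'pin' -> no
  'cot' -> no
  'tap' -> no
  'hat' -> no
  'fun' -> no
  'tag' -> no
Matches: []
Count: 0

0


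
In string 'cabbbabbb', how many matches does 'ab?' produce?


Pattern 'ab?' matches 'a' optionally followed by 'b'.
String: 'cabbbabbb'
Scanning left to right for 'a' then checking next char:
  Match 1: 'ab' (a followed by b)
  Match 2: 'ab' (a followed by b)
Total matches: 2

2


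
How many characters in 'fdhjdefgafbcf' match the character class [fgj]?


Character class [fgj] matches any of: {f, g, j}
Scanning string 'fdhjdefgafbcf' character by character:
  pos 0: 'f' -> MATCH
  pos 1: 'd' -> no
  pos 2: 'h' -> no
  pos 3: 'j' -> MATCH
  pos 4: 'd' -> no
  pos 5: 'e' -> no
  pos 6: 'f' -> MATCH
  pos 7: 'g' -> MATCH
  pos 8: 'a' -> no
  pos 9: 'f' -> MATCH
  pos 10: 'b' -> no
  pos 11: 'c' -> no
  pos 12: 'f' -> MATCH
Total matches: 6

6


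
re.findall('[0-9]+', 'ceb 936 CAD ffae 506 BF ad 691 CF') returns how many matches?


Pattern '[0-9]+' finds one or more digits.
Text: 'ceb 936 CAD ffae 506 BF ad 691 CF'
Scanning for matches:
  Match 1: '936'
  Match 2: '506'
  Match 3: '691'
Total matches: 3

3


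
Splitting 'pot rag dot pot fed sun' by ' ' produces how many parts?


Splitting by ' ' breaks the string at each occurrence of the separator.
Text: 'pot rag dot pot fed sun'
Parts after split:
  Part 1: 'pot'
  Part 2: 'rag'
  Part 3: 'dot'
  Part 4: 'pot'
  Part 5: 'fed'
  Part 6: 'sun'
Total parts: 6

6


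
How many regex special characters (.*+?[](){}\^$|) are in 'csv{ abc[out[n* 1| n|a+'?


Regex special characters are: . * + ? [ ] ( ) { } \ ^ $ |
Scanning 'csv{ abc[out[n* 1| n|a+':
  pos 3: '{' -> SPECIAL
  pos 8: '[' -> SPECIAL
  pos 12: '[' -> SPECIAL
  pos 14: '*' -> SPECIAL
  pos 17: '|' -> SPECIAL
  pos 20: '|' -> SPECIAL
  pos 22: '+' -> SPECIAL
Special chars found: ['{', '[', '[', '*', '|', '|', '+']
Total: 7

7


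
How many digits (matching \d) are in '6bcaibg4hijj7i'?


\d matches any digit 0-9.
Scanning '6bcaibg4hijj7i':
  pos 0: '6' -> DIGIT
  pos 7: '4' -> DIGIT
  pos 12: '7' -> DIGIT
Digits found: ['6', '4', '7']
Total: 3

3


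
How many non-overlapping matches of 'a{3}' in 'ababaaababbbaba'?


Pattern 'a{3}' matches exactly 3 consecutive a's (greedy, non-overlapping).
String: 'ababaaababbbaba'
Scanning for runs of a's:
  Run at pos 0: 'a' (length 1) -> 0 match(es)
  Run at pos 2: 'a' (length 1) -> 0 match(es)
  Run at pos 4: 'aaa' (length 3) -> 1 match(es)
  Run at pos 8: 'a' (length 1) -> 0 match(es)
  Run at pos 12: 'a' (length 1) -> 0 match(es)
  Run at pos 14: 'a' (length 1) -> 0 match(es)
Matches found: ['aaa']
Total: 1

1


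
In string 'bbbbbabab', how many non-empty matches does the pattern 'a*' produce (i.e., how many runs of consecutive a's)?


Pattern 'a*' matches zero or more a's. We want non-empty runs of consecutive a's.
String: 'bbbbbabab'
Walking through the string to find runs of a's:
  Run 1: positions 5-5 -> 'a'
  Run 2: positions 7-7 -> 'a'
Non-empty runs found: ['a', 'a']
Count: 2

2


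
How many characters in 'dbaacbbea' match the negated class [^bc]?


Negated class [^bc] matches any char NOT in {b, c}
Scanning 'dbaacbbea':
  pos 0: 'd' -> MATCH
  pos 1: 'b' -> no (excluded)
  pos 2: 'a' -> MATCH
  pos 3: 'a' -> MATCH
  pos 4: 'c' -> no (excluded)
  pos 5: 'b' -> no (excluded)
  pos 6: 'b' -> no (excluded)
  pos 7: 'e' -> MATCH
  pos 8: 'a' -> MATCH
Total matches: 5

5


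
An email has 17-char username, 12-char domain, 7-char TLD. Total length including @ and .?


An email address has format: username@domain.tld
Username length: 17
'@' character: 1
Domain length: 12
'.' character: 1
TLD length: 7
Total = 17 + 1 + 12 + 1 + 7 = 38

38


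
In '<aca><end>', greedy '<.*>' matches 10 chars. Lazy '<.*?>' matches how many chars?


Greedy '<.*>' tries to match as MUCH as possible.
Lazy '<.*?>' tries to match as LITTLE as possible.

String: '<aca><end>'
Greedy '<.*>' starts at first '<' and extends to the LAST '>': '<aca><end>' (10 chars)
Lazy '<.*?>' starts at first '<' and stops at the FIRST '>': '<aca>' (5 chars)

5


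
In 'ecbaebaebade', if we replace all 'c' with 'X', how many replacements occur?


re.sub('c', 'X', text) replaces every occurrence of 'c' with 'X'.
Text: 'ecbaebaebade'
Scanning for 'c':
  pos 1: 'c' -> replacement #1
Total replacements: 1

1


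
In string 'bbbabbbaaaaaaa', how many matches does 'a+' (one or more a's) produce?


Pattern 'a+' matches one or more consecutive a's.
String: 'bbbabbbaaaaaaa'
Scanning for runs of a:
  Match 1: 'a' (length 1)
  Match 2: 'aaaaaaa' (length 7)
Total matches: 2

2


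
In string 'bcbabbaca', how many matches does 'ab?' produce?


Pattern 'ab?' matches 'a' optionally followed by 'b'.
String: 'bcbabbaca'
Scanning left to right for 'a' then checking next char:
  Match 1: 'ab' (a followed by b)
  Match 2: 'a' (a not followed by b)
  Match 3: 'a' (a not followed by b)
Total matches: 3

3


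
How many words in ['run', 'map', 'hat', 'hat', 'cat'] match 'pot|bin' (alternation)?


Alternation 'pot|bin' matches either 'pot' or 'bin'.
Checking each word:
  'run' -> no
  'map' -> no
  'hat' -> no
  'hat' -> no
  'cat' -> no
Matches: []
Count: 0

0


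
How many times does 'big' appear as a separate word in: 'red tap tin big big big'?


Scanning each word for exact match 'big':
  Word 1: 'red' -> no
  Word 2: 'tap' -> no
  Word 3: 'tin' -> no
  Word 4: 'big' -> MATCH
  Word 5: 'big' -> MATCH
  Word 6: 'big' -> MATCH
Total matches: 3

3


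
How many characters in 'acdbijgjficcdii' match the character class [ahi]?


Character class [ahi] matches any of: {a, h, i}
Scanning string 'acdbijgjficcdii' character by character:
  pos 0: 'a' -> MATCH
  pos 1: 'c' -> no
  pos 2: 'd' -> no
  pos 3: 'b' -> no
  pos 4: 'i' -> MATCH
  pos 5: 'j' -> no
  pos 6: 'g' -> no
  pos 7: 'j' -> no
  pos 8: 'f' -> no
  pos 9: 'i' -> MATCH
  pos 10: 'c' -> no
  pos 11: 'c' -> no
  pos 12: 'd' -> no
  pos 13: 'i' -> MATCH
  pos 14: 'i' -> MATCH
Total matches: 5

5


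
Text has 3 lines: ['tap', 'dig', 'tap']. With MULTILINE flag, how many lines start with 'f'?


With MULTILINE flag, ^ matches the start of each line.
Lines: ['tap', 'dig', 'tap']
Checking which lines start with 'f':
  Line 1: 'tap' -> no
  Line 2: 'dig' -> no
  Line 3: 'tap' -> no
Matching lines: []
Count: 0

0


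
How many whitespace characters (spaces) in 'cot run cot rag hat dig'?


\s matches whitespace characters (spaces, tabs, etc.).
Text: 'cot run cot rag hat dig'
This text has 6 words separated by spaces.
Number of spaces = number of words - 1 = 6 - 1 = 5

5


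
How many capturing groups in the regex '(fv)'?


To count capturing groups, count each '(' that starts a group.
Pattern: '(fv)'
Walking through the pattern:
  Position 0: '(' -> group #1
Total capturing groups: 1

1


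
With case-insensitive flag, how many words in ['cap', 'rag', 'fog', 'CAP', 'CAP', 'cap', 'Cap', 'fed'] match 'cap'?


Case-insensitive matching: compare each word's lowercase form to 'cap'.
  'cap' -> lower='cap' -> MATCH
  'rag' -> lower='rag' -> no
  'fog' -> lower='fog' -> no
  'CAP' -> lower='cap' -> MATCH
  'CAP' -> lower='cap' -> MATCH
  'cap' -> lower='cap' -> MATCH
  'Cap' -> lower='cap' -> MATCH
  'fed' -> lower='fed' -> no
Matches: ['cap', 'CAP', 'CAP', 'cap', 'Cap']
Count: 5

5


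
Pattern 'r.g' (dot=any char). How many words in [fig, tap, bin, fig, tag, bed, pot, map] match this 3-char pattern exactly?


Pattern 'r.g' means: starts with 'r', any single char, ends with 'g'.
Checking each word (must be exactly 3 chars):
  'fig' (len=3): no
  'tap' (len=3): no
  'bin' (len=3): no
  'fig' (len=3): no
  'tag' (len=3): no
  'bed' (len=3): no
  'pot' (len=3): no
  'map' (len=3): no
Matching words: []
Total: 0

0


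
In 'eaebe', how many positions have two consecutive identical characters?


Looking for consecutive identical characters in 'eaebe':
  pos 0-1: 'e' vs 'a' -> different
  pos 1-2: 'a' vs 'e' -> different
  pos 2-3: 'e' vs 'b' -> different
  pos 3-4: 'b' vs 'e' -> different
Consecutive identical pairs: []
Count: 0

0


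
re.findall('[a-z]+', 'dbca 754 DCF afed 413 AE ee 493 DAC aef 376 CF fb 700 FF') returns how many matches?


Pattern '[a-z]+' finds one or more lowercase letters.
Text: 'dbca 754 DCF afed 413 AE ee 493 DAC aef 376 CF fb 700 FF'
Scanning for matches:
  Match 1: 'dbca'
  Match 2: 'afed'
  Match 3: 'ee'
  Match 4: 'aef'
  Match 5: 'fb'
Total matches: 5

5


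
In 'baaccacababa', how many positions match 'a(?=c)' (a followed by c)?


Lookahead 'a(?=c)' matches 'a' only when followed by 'c'.
String: 'baaccacababa'
Checking each position where char is 'a':
  pos 1: 'a' -> no (next='a')
  pos 2: 'a' -> MATCH (next='c')
  pos 5: 'a' -> MATCH (next='c')
  pos 7: 'a' -> no (next='b')
  pos 9: 'a' -> no (next='b')
Matching positions: [2, 5]
Count: 2

2


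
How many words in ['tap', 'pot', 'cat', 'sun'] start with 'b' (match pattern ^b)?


Pattern ^b anchors to start of word. Check which words begin with 'b':
  'tap' -> no
  'pot' -> no
  'cat' -> no
  'sun' -> no
Matching words: []
Count: 0

0


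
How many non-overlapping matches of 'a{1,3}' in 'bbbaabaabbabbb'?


Pattern 'a{1,3}' matches between 1 and 3 consecutive a's (greedy).
String: 'bbbaabaabbabbb'
Finding runs of a's and applying greedy matching:
  Run at pos 3: 'aa' (length 2)
  Run at pos 6: 'aa' (length 2)
  Run at pos 10: 'a' (length 1)
Matches: ['aa', 'aa', 'a']
Count: 3

3


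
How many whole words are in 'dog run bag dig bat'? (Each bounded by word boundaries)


Word boundaries (\b) mark the start/end of each word.
Text: 'dog run bag dig bat'
Splitting by whitespace:
  Word 1: 'dog'
  Word 2: 'run'
  Word 3: 'bag'
  Word 4: 'dig'
  Word 5: 'bat'
Total whole words: 5

5


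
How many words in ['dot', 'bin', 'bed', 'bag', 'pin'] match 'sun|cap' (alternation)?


Alternation 'sun|cap' matches either 'sun' or 'cap'.
Checking each word:
  'dot' -> no
  'bin' -> no
  'bed' -> no
  'bag' -> no
  'pin' -> no
Matches: []
Count: 0

0


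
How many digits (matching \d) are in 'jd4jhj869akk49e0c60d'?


\d matches any digit 0-9.
Scanning 'jd4jhj869akk49e0c60d':
  pos 2: '4' -> DIGIT
  pos 6: '8' -> DIGIT
  pos 7: '6' -> DIGIT
  pos 8: '9' -> DIGIT
  pos 12: '4' -> DIGIT
  pos 13: '9' -> DIGIT
  pos 15: '0' -> DIGIT
  pos 17: '6' -> DIGIT
  pos 18: '0' -> DIGIT
Digits found: ['4', '8', '6', '9', '4', '9', '0', '6', '0']
Total: 9

9


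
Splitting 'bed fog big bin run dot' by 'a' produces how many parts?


Splitting by 'a' breaks the string at each occurrence of the separator.
Text: 'bed fog big bin run dot'
Parts after split:
  Part 1: 'bed fog big bin run dot'
Total parts: 1

1


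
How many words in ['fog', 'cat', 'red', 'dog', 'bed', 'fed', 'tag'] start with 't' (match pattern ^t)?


Pattern ^t anchors to start of word. Check which words begin with 't':
  'fog' -> no
  'cat' -> no
  'red' -> no
  'dog' -> no
  'bed' -> no
  'fed' -> no
  'tag' -> MATCH (starts with 't')
Matching words: ['tag']
Count: 1

1


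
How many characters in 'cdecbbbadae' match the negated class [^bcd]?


Negated class [^bcd] matches any char NOT in {b, c, d}
Scanning 'cdecbbbadae':
  pos 0: 'c' -> no (excluded)
  pos 1: 'd' -> no (excluded)
  pos 2: 'e' -> MATCH
  pos 3: 'c' -> no (excluded)
  pos 4: 'b' -> no (excluded)
  pos 5: 'b' -> no (excluded)
  pos 6: 'b' -> no (excluded)
  pos 7: 'a' -> MATCH
  pos 8: 'd' -> no (excluded)
  pos 9: 'a' -> MATCH
  pos 10: 'e' -> MATCH
Total matches: 4

4


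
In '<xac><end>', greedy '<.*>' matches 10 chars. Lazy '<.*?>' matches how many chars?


Greedy '<.*>' tries to match as MUCH as possible.
Lazy '<.*?>' tries to match as LITTLE as possible.

String: '<xac><end>'
Greedy '<.*>' starts at first '<' and extends to the LAST '>': '<xac><end>' (10 chars)
Lazy '<.*?>' starts at first '<' and stops at the FIRST '>': '<xac>' (5 chars)

5


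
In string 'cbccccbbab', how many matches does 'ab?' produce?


Pattern 'ab?' matches 'a' optionally followed by 'b'.
String: 'cbccccbbab'
Scanning left to right for 'a' then checking next char:
  Match 1: 'ab' (a followed by b)
Total matches: 1

1
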